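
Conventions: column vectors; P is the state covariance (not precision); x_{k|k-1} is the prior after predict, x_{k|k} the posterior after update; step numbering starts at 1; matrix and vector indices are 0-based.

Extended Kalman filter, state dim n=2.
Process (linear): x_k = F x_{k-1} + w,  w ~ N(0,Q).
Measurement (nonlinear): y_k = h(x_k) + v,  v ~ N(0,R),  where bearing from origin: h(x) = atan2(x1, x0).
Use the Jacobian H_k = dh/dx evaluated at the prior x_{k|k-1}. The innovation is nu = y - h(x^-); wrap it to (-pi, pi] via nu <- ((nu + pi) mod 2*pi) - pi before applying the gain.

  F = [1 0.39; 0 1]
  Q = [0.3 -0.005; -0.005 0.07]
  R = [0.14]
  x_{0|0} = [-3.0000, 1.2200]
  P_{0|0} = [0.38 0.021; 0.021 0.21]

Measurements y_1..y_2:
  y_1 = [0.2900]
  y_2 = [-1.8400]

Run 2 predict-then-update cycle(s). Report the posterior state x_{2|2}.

x_post = [-3.6717, 2.1964]

step 1: x^-=[-2.5242, 1.2200]  P^-=[0.7283 0.0979; 0.0979 0.2800]  H_jac=[-0.1552 -0.3211]  S=[0.1962]  K=[-0.7365; -0.5358]  nu=[-2.4014]  x^+=[-0.7556, 2.5067]  P^+=[0.6219 0.0205; 0.0205 0.2237]
step 2: x^-=[0.2220, 2.5067]  P^-=[0.9719 0.1027; 0.1027 0.2937]  H_jac=[-0.3958 0.0351]  S=[0.2898]  K=[-1.3151; -0.1048]  nu=[2.9607]  x^+=[-3.6717, 2.1964]  P^+=[0.4707 0.0628; 0.0628 0.2905]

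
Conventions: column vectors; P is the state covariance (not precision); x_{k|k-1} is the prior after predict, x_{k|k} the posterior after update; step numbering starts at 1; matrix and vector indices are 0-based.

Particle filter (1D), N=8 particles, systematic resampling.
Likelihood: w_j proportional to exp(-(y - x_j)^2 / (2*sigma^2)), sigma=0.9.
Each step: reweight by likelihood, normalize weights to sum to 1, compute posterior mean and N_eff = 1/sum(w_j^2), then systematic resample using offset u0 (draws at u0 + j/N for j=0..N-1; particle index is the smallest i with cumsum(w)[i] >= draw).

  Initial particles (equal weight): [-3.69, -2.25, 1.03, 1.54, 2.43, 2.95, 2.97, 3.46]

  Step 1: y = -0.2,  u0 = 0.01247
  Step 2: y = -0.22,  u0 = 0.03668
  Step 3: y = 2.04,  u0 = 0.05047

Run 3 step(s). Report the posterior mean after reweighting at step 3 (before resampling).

step 1: w=[0.0008, 0.1165, 0.6131, 0.2407, 0.0218, 0.0034, 0.0032, 0.0004]  mean=0.8107  Neff=2.2325  idx=[1, 2, 2, 2, 2, 2, 3, 3]
step 2: w=[0.0345, 0.1672, 0.1672, 0.1672, 0.1672, 0.1672, 0.0648, 0.0648]  mean=0.9831  Neff=6.6962  idx=[1, 1, 2, 3, 4, 4, 5, 6]
step 3: w=[0.1162, 0.1162, 0.1162, 0.1162, 0.1162, 0.1162, 0.1162, 0.1869]  mean=1.1253  Neff=7.7296  idx=[0, 1, 2, 3, 4, 5, 6, 7]

post_mean = 1.1253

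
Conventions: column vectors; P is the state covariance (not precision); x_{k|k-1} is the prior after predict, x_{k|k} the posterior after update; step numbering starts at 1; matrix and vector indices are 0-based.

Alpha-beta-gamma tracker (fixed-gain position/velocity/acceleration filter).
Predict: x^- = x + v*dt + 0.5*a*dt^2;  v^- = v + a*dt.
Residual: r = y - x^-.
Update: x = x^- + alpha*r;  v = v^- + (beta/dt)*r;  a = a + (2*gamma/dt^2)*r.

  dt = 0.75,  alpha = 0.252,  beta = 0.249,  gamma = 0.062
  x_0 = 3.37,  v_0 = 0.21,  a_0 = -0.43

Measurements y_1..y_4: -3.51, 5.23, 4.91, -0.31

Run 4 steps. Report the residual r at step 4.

resid = -0.7395

step 1: x_pred=3.4066  r=-6.9166  x^+=1.6636  v^+=-2.4088  a^+=-1.9547
step 2: x_pred=-0.6928  r=5.9228  x^+=0.7998  v^+=-1.9085  a^+=-0.6491
step 3: x_pred=-0.8141  r=5.7241  x^+=0.6283  v^+=-0.4949  a^+=0.6128
step 4: x_pred=0.4295  r=-0.7395  x^+=0.2432  v^+=-0.2808  a^+=0.4498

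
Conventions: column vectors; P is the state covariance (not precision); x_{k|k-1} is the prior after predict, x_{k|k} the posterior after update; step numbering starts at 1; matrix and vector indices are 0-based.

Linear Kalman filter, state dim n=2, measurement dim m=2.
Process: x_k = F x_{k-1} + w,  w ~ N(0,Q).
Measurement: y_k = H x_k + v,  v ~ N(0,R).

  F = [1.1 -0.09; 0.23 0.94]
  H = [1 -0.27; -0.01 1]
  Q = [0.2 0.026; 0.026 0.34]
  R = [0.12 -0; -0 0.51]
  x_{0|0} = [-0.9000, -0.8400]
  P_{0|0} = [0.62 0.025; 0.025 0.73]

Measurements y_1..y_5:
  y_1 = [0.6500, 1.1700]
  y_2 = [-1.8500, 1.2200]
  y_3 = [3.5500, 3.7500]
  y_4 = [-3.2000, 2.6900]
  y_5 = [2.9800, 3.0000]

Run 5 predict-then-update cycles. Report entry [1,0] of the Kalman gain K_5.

step 1: x^-=[-0.9144, -0.9966]  P^-=[0.9512 0.1464; 0.1464 1.0286]  S=[1.0671 -0.1404; -0.1404 1.5358]  K=[0.8766 0.1693; -0.0355 0.6656]  nu=[1.2953, 2.1575]  x^+=[0.5863, 0.3934]  P^+=[0.1289 0.0876; 0.0876 0.3403]
step 2: x^-=[0.6096, 0.5047]  P^-=[0.3413 0.1186; 0.1186 0.6854]  S=[0.4472 -0.0695; -0.0695 1.1931]  K=[0.7130 0.1381; -0.0600 0.5700]  nu=[-2.3233, 0.7214]  x^+=[-0.9474, 1.0552]  P^+=[0.1049 0.0715; 0.0715 0.2914]
step 3: x^-=[-1.1371, 0.7740]  P^-=[0.3151 0.1003; 0.1003 0.6340]  S=[0.4271 -0.0737; -0.0737 1.1420]  K=[0.6967 0.1301; -0.0710 0.5497]  nu=[4.8961, 2.9647]  x^+=[2.6597, 2.0560]  P^+=[0.1018 0.0674; 0.0674 0.2810]
step 4: x^-=[2.7407, 2.5444]  P^-=[0.3121 0.0962; 0.0962 0.6228]  S=[0.4255 -0.0748; -0.0748 1.1309]  K=[0.6949 0.1283; -0.0732 0.5450]  nu=[-5.2537, 0.1730]  x^+=[-0.8880, 3.0235]  P^+=[0.1013 0.0664; 0.0664 0.2786]
step 5: x^-=[-1.2489, 2.6378]  P^-=[0.3117 0.0954; 0.0954 0.6203]  S=[0.4254 -0.0749; -0.0749 1.1284]  K=[0.6947 0.1279; -0.0736 0.5440]  nu=[4.9411, 0.3497]  x^+=[2.2284, 2.4643]  P^+=[0.1013 0.0662; 0.0662 0.2781]

K[1,0] = -0.0736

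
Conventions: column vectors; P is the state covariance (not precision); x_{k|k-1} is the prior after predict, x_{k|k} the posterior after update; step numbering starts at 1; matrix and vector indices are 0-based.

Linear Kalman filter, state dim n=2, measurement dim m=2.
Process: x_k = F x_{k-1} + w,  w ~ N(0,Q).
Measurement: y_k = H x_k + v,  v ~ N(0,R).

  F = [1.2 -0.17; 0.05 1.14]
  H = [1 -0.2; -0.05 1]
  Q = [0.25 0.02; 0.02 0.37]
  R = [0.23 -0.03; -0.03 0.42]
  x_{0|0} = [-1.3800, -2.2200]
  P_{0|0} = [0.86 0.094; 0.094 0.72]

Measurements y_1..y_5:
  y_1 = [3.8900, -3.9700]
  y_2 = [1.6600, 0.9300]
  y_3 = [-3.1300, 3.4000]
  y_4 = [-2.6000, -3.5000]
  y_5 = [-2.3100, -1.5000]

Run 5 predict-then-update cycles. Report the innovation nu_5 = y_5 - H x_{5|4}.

step 1: x^-=[-1.2786, -2.5998]  P^-=[1.4709 0.0599; 0.0599 1.3186]  S=[1.7297 -0.3068; -0.3068 1.7363]  K=[0.8693 0.1457; 0.0171 0.7607]  nu=[4.6486, -1.4341]  x^+=[2.5535, -3.6114]  P^+=[0.2046 0.0454; 0.0454 0.3213]
step 2: x^-=[3.6781, -3.9893]  P^-=[0.5355 0.0317; 0.0317 0.7932]  S=[0.7845 -0.1834; -0.1834 1.2114]  K=[0.7002 0.1101; -0.0094 0.6521]  nu=[-2.8160, 5.1032]  x^+=[2.2681, -0.6353]  P^+=[0.1644 0.0334; 0.0334 0.2758]
step 3: x^-=[2.8297, -0.6108]  P^-=[0.4811 0.0219; 0.0219 0.7327]  S=[0.7317 -0.1785; -0.1785 1.1517]  K=[0.6767 0.1030; -0.0160 0.6327]  nu=[-6.0819, 4.1523]  x^+=[-0.8582, 2.1139]  P^+=[0.1587 0.0309; 0.0309 0.2678]
step 4: x^-=[-1.3893, 2.3670]  P^-=[0.4737 0.0196; 0.0196 0.7219]  S=[0.7247 -0.1782; -0.1782 1.1411]  K=[0.6732 0.1016; -0.0174 0.6290]  nu=[-0.7374, -5.9364]  x^+=[-2.4888, -1.3545]  P^+=[0.1579 0.0304; 0.0304 0.2662]
step 5: x^-=[-2.7563, -1.6685]  P^-=[0.4726 0.0192; 0.0192 0.7199]  S=[0.7238 -0.1783; -0.1783 1.1391]  K=[0.6727 0.1013; -0.0177 0.6283]  nu=[0.1125, 0.0307]  x^+=[-2.6774, -1.6512]  P^+=[0.1577 0.0303; 0.0303 0.2659]

innov = [0.1125, 0.0307]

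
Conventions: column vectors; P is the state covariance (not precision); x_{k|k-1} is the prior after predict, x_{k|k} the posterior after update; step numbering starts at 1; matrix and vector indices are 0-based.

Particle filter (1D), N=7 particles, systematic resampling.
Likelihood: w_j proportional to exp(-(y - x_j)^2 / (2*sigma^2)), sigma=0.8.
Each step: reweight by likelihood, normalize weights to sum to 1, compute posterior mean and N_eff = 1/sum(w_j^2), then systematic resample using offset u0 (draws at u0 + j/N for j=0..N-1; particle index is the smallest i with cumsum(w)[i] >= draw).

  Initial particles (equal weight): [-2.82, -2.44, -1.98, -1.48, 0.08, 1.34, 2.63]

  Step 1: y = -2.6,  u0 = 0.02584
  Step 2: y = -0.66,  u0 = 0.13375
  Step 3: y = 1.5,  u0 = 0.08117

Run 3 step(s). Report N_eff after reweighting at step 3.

N_eff = 4.3248

step 1: w=[0.3144, 0.3200, 0.2418, 0.1225, 0.0012, 0.0000, 0.0000]  mean=-2.3276  Neff=3.6394  idx=[0, 0, 0, 1, 1, 2, 3]
step 2: w=[0.0239, 0.0239, 0.0239, 0.0769, 0.0769, 0.2342, 0.5404]  mean=-1.8407  Neff=2.7746  idx=[3, 5, 5, 6, 6, 6, 6]
step 3: w=[0.0013, 0.0192, 0.0192, 0.2400, 0.2400, 0.2400, 0.2400]  mean=-1.5005  Neff=4.3248  idx=[3, 3, 4, 4, 5, 6, 6]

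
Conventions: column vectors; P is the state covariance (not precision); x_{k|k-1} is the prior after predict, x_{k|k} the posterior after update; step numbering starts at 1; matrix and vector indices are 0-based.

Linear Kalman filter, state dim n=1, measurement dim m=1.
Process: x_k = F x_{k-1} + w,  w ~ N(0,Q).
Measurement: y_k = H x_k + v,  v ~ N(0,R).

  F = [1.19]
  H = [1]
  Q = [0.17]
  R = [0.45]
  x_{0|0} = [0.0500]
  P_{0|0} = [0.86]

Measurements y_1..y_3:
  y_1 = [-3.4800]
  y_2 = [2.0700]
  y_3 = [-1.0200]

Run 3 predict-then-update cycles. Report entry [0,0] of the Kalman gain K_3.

K[0,0] = 0.5486

step 1: x^-=[0.0595]  P^-=[1.3878]  S=[1.8378]  K=[0.7551]  nu=[-3.5395]  x^+=[-2.6133]  P^+=[0.3398]
step 2: x^-=[-3.1099]  P^-=[0.6512]  S=[1.1012]  K=[0.5914]  nu=[5.1799]  x^+=[-0.0467]  P^+=[0.2661]
step 3: x^-=[-0.0556]  P^-=[0.5468]  S=[0.9968]  K=[0.5486]  nu=[-0.9644]  x^+=[-0.5846]  P^+=[0.2469]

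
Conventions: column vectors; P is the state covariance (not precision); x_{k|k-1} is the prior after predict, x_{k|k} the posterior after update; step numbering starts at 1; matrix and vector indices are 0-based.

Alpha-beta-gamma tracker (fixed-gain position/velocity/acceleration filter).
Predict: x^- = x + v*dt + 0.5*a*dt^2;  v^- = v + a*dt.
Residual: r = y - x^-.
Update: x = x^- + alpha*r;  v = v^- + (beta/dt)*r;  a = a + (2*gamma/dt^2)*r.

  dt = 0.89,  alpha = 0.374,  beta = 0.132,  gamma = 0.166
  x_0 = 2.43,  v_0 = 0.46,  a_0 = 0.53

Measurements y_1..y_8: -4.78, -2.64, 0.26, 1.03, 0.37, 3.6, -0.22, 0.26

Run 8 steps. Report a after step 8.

step 1: x_pred=3.0493  r=-7.8293  x^+=0.1211  v^+=-0.2295  a^+=-2.7516
step 2: x_pred=-1.1729  r=-1.4671  x^+=-1.7216  v^+=-2.8960  a^+=-3.3665
step 3: x_pred=-5.6323  r=5.8923  x^+=-3.4286  v^+=-5.0183  a^+=-0.8968
step 4: x_pred=-8.2500  r=9.2800  x^+=-4.7793  v^+=-4.4401  a^+=2.9928
step 5: x_pred=-7.5456  r=7.9156  x^+=-4.5852  v^+=-0.6024  a^+=6.3106
step 6: x_pred=-2.6221  r=6.2221  x^+=-0.2950  v^+=5.9368  a^+=8.9185
step 7: x_pred=8.5209  r=-8.7409  x^+=5.2518  v^+=12.5778  a^+=5.2548
step 8: x_pred=18.5272  r=-18.2672  x^+=11.6953  v^+=14.5453  a^+=-2.4017

a_post = -2.4017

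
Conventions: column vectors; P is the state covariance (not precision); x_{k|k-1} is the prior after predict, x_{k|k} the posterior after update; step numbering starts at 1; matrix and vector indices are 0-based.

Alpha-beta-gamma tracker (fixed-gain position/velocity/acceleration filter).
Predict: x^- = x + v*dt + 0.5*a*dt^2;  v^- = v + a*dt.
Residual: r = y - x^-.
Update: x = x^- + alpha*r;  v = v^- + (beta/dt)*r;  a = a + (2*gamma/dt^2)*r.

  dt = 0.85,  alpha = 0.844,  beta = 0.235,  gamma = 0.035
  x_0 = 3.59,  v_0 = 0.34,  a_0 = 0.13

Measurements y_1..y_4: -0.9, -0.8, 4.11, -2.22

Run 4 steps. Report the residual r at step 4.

resid = -5.7282

step 1: x_pred=3.9260  r=-4.8260  x^+=-0.1471  v^+=-0.8837  a^+=-0.3376
step 2: x_pred=-1.0203  r=0.2203  x^+=-0.8344  v^+=-1.1098  a^+=-0.3162
step 3: x_pred=-1.8919  r=6.0019  x^+=3.1737  v^+=0.2808  a^+=0.2653
step 4: x_pred=3.5082  r=-5.7282  x^+=-1.3264  v^+=-1.0774  a^+=-0.2897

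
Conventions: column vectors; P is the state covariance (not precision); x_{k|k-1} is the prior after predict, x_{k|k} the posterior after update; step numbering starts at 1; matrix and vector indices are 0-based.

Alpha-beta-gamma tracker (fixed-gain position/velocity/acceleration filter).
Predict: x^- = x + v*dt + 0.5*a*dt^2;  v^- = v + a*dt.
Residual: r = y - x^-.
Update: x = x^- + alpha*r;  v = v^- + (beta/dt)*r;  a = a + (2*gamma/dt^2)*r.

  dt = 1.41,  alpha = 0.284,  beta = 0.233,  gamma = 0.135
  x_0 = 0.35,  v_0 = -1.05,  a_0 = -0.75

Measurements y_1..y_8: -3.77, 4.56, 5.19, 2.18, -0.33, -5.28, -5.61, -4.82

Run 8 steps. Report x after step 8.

step 1: x_pred=-1.8760  r=-1.8940  x^+=-2.4139  v^+=-2.4205  a^+=-1.0072
step 2: x_pred=-6.8280  r=11.3880  x^+=-3.5938  v^+=-1.9588  a^+=0.5394
step 3: x_pred=-5.8196  r=11.0096  x^+=-2.6928  v^+=0.6210  a^+=2.0346
step 4: x_pred=0.2052  r=1.9748  x^+=0.7661  v^+=3.8161  a^+=2.3027
step 5: x_pred=8.4358  r=-8.7658  x^+=5.9463  v^+=5.6144  a^+=1.1123
step 6: x_pred=14.9683  r=-20.2483  x^+=9.2178  v^+=3.8367  a^+=-1.6376
step 7: x_pred=12.9997  r=-18.6097  x^+=7.7146  v^+=-1.5475  a^+=-4.1649
step 8: x_pred=1.3924  r=-6.2124  x^+=-0.3719  v^+=-8.4467  a^+=-5.0086

x_post = -0.3719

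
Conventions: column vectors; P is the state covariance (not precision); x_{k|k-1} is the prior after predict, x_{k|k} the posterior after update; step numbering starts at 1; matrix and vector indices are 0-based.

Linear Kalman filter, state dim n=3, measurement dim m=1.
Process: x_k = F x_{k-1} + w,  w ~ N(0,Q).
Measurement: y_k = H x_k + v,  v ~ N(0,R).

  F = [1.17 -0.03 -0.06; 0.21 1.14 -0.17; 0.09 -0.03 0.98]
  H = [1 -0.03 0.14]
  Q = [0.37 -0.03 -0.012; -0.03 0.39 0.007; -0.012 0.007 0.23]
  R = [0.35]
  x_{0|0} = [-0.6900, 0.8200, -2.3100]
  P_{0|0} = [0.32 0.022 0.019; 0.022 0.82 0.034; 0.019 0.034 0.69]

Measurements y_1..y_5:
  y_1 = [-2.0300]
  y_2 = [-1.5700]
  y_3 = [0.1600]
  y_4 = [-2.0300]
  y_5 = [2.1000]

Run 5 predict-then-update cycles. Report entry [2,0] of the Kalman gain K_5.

K[2,0] = -0.0458

step 1: x^-=[-0.6933, 1.1826, -2.3505]  P^-=[0.8072 0.0507 0.0018; 0.0507 1.4857 -0.0861; 0.0018 -0.0861 0.8972]  S=[1.1743]  K=[0.6863; -0.0051; 0.1107]  nu=[-0.9722]  x^+=[-1.3605, 1.1875, -2.4581]  P^+=[0.2541 0.0547 -0.0874; 0.0547 1.4857 -0.0854; -0.0874 -0.0854 0.8829]
step 2: x^-=[-1.4799, 1.4860, -2.5670]  P^-=[0.7305 0.0872 -0.1353; 0.0872 2.4231 -0.2933; -0.1353 -0.2933 1.0706]  S=[1.0630]  K=[0.6669; -0.0250; 0.0220]  nu=[0.3139]  x^+=[-1.2706, 1.4781, -2.5601]  P^+=[0.2577 0.1049 -0.1509; 0.1049 2.4224 -0.2927; -0.1509 -0.2927 1.0701]
step 3: x^-=[-1.3773, 1.8535, -2.6676]  P^-=[0.7415 0.1511 -0.2137; 0.1511 3.7549 -0.5964; -0.2137 -0.5964 1.2520]  S=[1.0556]  K=[0.6699; -0.0427; -0.0194]  nu=[1.9664]  x^+=[-0.0601, 1.7695, -2.7058]  P^+=[0.2679 0.1813 -0.1999; 0.1813 3.7530 -0.5973; -0.1999 -0.5973 1.2516]
step 4: x^-=[0.0389, 2.4646, -2.7102]  P^-=[0.7578 0.2410 -0.2726; 0.2410 5.6480 -1.0158; -0.2726 -1.0158 1.4365]  S=[1.0588]  K=[0.6728; -0.0668; -0.0387]  nu=[-1.6156]  x^+=[-1.0481, 2.5725, -2.6477]  P^+=[0.2785 0.2885 -0.2450; 0.2885 5.6433 -1.0185; -0.2450 -1.0185 1.4349]
step 5: x^-=[-1.1446, 3.1626, -2.7662]  P^-=[0.7719 0.3594 -0.3243; 0.3594 8.3281 -1.5818; -0.3243 -1.5818 1.6305]  S=[1.0623]  K=[0.6738; -0.1054; -0.0458]  nu=[3.7267]  x^+=[1.3663, 2.7699, -2.9368]  P^+=[0.2897 0.4348 -0.2916; 0.4348 8.3163 -1.5869; -0.2916 -1.5869 1.6283]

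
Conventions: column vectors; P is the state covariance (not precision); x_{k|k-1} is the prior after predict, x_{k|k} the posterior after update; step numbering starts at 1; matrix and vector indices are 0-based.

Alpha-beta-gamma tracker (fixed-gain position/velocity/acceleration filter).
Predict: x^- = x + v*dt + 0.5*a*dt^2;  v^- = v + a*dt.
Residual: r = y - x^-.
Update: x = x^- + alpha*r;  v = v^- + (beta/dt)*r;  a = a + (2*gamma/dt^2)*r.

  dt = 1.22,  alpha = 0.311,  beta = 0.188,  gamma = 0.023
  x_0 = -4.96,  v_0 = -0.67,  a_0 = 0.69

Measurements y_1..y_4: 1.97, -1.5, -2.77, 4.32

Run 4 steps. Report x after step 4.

step 1: x_pred=-5.2639  r=7.2339  x^+=-3.0142  v^+=1.2865  a^+=0.9136
step 2: x_pred=-0.7647  r=-0.7353  x^+=-0.9934  v^+=2.2878  a^+=0.8908
step 3: x_pred=2.4607  r=-5.2307  x^+=0.8339  v^+=2.5686  a^+=0.7292
step 4: x_pred=4.5102  r=-0.1902  x^+=4.4511  v^+=3.4289  a^+=0.7233

x_post = 4.4511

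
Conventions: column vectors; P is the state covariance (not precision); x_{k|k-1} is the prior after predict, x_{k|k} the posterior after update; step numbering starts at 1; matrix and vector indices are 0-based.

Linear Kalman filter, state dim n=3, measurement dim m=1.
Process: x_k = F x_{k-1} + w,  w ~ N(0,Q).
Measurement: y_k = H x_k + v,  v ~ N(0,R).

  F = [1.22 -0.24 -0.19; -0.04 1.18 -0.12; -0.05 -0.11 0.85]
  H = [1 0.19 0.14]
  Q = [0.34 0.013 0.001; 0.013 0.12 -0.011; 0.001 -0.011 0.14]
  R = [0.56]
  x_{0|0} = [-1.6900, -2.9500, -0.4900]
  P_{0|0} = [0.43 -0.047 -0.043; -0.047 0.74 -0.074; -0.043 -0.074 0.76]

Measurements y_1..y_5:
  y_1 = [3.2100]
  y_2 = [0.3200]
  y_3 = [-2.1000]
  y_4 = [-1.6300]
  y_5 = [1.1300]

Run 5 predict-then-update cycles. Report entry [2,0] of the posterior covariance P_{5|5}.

P_post[2,0] = 0.2342

step 1: x^-=[-1.2607, -3.3546, -0.0075]  P^-=[1.0908 -0.2479 -0.1541; -0.2479 1.1870 -0.2551; -0.1541 -0.2551 0.7161]  S=[1.5567]  K=[0.6566; -0.0373; -0.0658]  nu=[5.1091]  x^+=[2.0938, -3.5453, -0.3435]  P^+=[0.4197 -0.2098 -0.0869; -0.2098 1.1848 -0.2590; -0.0869 -0.2590 0.7094]
step 2: x^-=[3.4705, -4.2260, -0.0066]  P^-=[1.1981 -0.5682 -0.1258; -0.5682 1.8729 -0.4856; -0.1258 -0.4856 0.7214]  S=[1.5629]  K=[0.6862; -0.1793; -0.0749]  nu=[-2.3467]  x^+=[1.8602, -3.8051, 0.1692]  P^+=[0.4621 -0.3758 -0.0455; -0.3758 1.8227 -0.5066; -0.0455 -0.5066 0.7126]
step 3: x^-=[3.1505, -4.5847, 0.4693]  P^-=[1.3534 -0.9488 -0.0031; -0.9488 2.8474 -0.8123; -0.0031 -0.8123 0.7726]  S=[1.6267]  K=[0.7209; -0.3206; -0.0303]  nu=[-4.4451]  x^+=[-0.0540, -3.1596, 0.6039]  P^+=[0.5080 -0.5728 0.0324; -0.5728 2.6802 -0.8281; 0.0324 -0.8281 0.7711]
step 4: x^-=[0.5777, -3.7986, 0.8636]  P^-=[1.5232 -1.4261 0.1718; -1.4261 4.1527 -1.2477; 0.1718 -1.2477 0.8766]  S=[1.6901]  K=[0.7552; -0.4803; 0.0340]  nu=[-1.6068]  x^+=[-0.6357, -3.0269, 0.8089]  P^+=[0.5594 -0.8131 0.1284; -0.8131 3.7628 -1.2201; 0.1284 -1.2201 0.8746]
step 5: x^-=[-0.2029, -3.6434, 1.0523]  P^-=[1.7263 -2.0177 0.3821; -2.0177 5.7964 -1.7866; 0.3821 -1.7866 1.0272]  S=[1.7608]  K=[0.7930; -0.6625; 0.1059]  nu=[1.8778]  x^+=[1.2862, -4.8874, 1.2512]  P^+=[0.6189 -1.0926 0.2342; -1.0926 5.0236 -1.6630; 0.2342 -1.6630 1.0074]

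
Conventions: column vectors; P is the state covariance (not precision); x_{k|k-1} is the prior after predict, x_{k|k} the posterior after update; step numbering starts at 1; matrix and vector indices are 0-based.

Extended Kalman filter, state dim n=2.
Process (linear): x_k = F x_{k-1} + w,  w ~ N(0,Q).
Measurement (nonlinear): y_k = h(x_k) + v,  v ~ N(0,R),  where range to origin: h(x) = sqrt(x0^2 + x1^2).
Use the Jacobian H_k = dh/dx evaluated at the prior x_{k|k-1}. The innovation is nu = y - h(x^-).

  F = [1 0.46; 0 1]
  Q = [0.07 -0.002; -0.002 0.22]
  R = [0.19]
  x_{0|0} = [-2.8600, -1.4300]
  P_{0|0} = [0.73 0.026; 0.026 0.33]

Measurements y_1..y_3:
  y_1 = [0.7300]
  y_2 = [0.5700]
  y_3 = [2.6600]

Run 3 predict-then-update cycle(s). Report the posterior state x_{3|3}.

step 1: x^-=[-3.5178, -1.4300]  P^-=[0.8937 0.1758; 0.1758 0.5500]  H_jac=[-0.9264 -0.3766]  S=[1.1577]  K=[-0.7724; -0.3196]  nu=[-3.0673]  x^+=[-1.1486, -0.4497]  P^+=[0.2031 -0.1100; -0.1100 0.4318]
step 2: x^-=[-1.3555, -0.4497]  P^-=[0.2633 0.0866; 0.0866 0.6518]  H_jac=[-0.9491 -0.3149]  S=[0.5436]  K=[-0.5099; -0.5288]  nu=[-0.8581]  x^+=[-0.9179, 0.0041]  P^+=[0.1220 -0.0599; -0.0599 0.4997]
step 3: x^-=[-0.9160, 0.0041]  P^-=[0.2426 0.1679; 0.1679 0.7197]  H_jac=[-1.0000 0.0045]  S=[0.4311]  K=[-0.5610; -0.3821]  nu=[1.7440]  x^+=[-1.8943, -0.6623]  P^+=[0.1069 0.0755; 0.0755 0.6568]

x_post = [-1.8943, -0.6623]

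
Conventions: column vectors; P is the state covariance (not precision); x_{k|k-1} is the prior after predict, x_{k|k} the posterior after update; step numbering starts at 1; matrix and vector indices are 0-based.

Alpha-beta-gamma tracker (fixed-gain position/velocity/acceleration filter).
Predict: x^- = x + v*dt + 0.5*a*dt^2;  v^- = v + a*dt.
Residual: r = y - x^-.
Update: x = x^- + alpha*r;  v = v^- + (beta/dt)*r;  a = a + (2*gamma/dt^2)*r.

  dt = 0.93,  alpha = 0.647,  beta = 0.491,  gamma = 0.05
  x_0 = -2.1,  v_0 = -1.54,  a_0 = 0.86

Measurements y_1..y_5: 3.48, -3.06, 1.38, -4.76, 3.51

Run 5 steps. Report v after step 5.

step 1: x_pred=-3.1603  r=6.6403  x^+=1.1360  v^+=2.7656  a^+=1.6278
step 2: x_pred=4.4119  r=-7.4719  x^+=-0.4224  v^+=0.3346  a^+=0.7638
step 3: x_pred=0.2190  r=1.1610  x^+=0.9702  v^+=1.6579  a^+=0.8981
step 4: x_pred=2.9004  r=-7.6604  x^+=-2.0559  v^+=-1.5513  a^+=0.0124
step 5: x_pred=-3.4932  r=7.0032  x^+=1.0379  v^+=2.1576  a^+=0.8221

v_post = 2.1576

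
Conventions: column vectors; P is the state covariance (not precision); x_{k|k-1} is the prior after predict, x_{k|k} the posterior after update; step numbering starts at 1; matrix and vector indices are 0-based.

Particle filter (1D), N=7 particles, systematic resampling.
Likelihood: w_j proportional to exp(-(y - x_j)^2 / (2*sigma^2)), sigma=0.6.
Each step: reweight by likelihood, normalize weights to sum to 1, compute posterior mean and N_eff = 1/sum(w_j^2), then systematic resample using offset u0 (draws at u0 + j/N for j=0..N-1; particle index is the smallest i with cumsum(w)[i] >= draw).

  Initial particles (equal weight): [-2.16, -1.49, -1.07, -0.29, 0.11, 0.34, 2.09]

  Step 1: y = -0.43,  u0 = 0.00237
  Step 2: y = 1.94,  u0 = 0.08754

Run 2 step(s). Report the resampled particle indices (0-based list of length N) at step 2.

step 1: w=[0.0055, 0.0732, 0.1972, 0.3390, 0.2323, 0.1529, 0.0001]  mean=-0.3524  Neff=4.2283  idx=[0, 2, 3, 3, 3, 4, 5]
step 2: w=[0.0000, 0.0001, 0.0243, 0.0243, 0.0243, 0.2322, 0.6947]  mean=0.2405  Neff=1.8578  idx=[5, 5, 6, 6, 6, 6, 6]

resampled_idx = [5, 5, 6, 6, 6, 6, 6]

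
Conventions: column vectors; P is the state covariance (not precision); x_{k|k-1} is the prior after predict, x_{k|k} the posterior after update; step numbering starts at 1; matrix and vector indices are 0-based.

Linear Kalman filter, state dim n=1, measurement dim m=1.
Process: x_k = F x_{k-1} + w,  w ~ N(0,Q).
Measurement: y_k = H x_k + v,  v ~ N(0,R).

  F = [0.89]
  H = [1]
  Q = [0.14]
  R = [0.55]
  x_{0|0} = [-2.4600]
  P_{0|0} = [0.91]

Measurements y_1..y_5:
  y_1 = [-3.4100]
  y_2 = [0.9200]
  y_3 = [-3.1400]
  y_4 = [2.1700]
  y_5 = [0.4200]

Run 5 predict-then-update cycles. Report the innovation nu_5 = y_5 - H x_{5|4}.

step 1: x^-=[-2.1894]  P^-=[0.8608]  S=[1.4108]  K=[0.6102]  nu=[-1.2206]  x^+=[-2.9342]  P^+=[0.3356]
step 2: x^-=[-2.6114]  P^-=[0.4058]  S=[0.9558]  K=[0.4246]  nu=[3.5314]  x^+=[-1.1121]  P^+=[0.2335]
step 3: x^-=[-0.9897]  P^-=[0.3250]  S=[0.8750]  K=[0.3714]  nu=[-2.1503]  x^+=[-1.7884]  P^+=[0.2043]
step 4: x^-=[-1.5916]  P^-=[0.3018]  S=[0.8518]  K=[0.3543]  nu=[3.7616]  x^+=[-0.2588]  P^+=[0.1949]
step 5: x^-=[-0.2304]  P^-=[0.2944]  S=[0.8444]  K=[0.3486]  nu=[0.6504]  x^+=[-0.0036]  P^+=[0.1917]

innov = [0.6504]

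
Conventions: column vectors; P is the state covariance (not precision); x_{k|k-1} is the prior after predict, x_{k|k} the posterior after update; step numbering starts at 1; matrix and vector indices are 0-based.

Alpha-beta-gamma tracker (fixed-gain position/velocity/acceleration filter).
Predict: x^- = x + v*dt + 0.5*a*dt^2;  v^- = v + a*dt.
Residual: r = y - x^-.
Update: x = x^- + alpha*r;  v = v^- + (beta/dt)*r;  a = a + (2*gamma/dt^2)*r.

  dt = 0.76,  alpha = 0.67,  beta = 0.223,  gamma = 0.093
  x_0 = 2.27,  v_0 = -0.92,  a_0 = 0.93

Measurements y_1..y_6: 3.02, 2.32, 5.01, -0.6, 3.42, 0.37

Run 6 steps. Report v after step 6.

step 1: x_pred=1.8394  r=1.1806  x^+=2.6304  v^+=0.1332  a^+=1.3102
step 2: x_pred=3.1100  r=-0.7900  x^+=2.5807  v^+=0.8971  a^+=1.0558
step 3: x_pred=3.5674  r=1.4426  x^+=4.5340  v^+=2.1228  a^+=1.5203
step 4: x_pred=6.5864  r=-7.1864  x^+=1.7715  v^+=1.1696  a^+=-0.7939
step 5: x_pred=2.4311  r=0.9889  x^+=3.0937  v^+=0.8564  a^+=-0.4754
step 6: x_pred=3.6073  r=-3.2373  x^+=1.4383  v^+=-0.4548  a^+=-1.5179

v_post = -0.4548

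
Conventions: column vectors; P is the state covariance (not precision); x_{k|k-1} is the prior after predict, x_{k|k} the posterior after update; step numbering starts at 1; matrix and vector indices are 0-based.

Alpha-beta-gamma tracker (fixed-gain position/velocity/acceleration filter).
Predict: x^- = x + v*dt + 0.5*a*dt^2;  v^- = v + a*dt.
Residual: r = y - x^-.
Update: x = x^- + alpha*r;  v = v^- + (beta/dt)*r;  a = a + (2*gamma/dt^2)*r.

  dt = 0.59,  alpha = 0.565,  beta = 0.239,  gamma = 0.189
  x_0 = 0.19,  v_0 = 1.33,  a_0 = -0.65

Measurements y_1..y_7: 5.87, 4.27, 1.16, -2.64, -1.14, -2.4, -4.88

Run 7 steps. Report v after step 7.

v_post = -12.1720

step 1: x_pred=0.8616  r=5.0084  x^+=3.6913  v^+=2.9753  a^+=4.7886
step 2: x_pred=6.2802  r=-2.0102  x^+=5.1445  v^+=4.9863  a^+=2.6057
step 3: x_pred=8.5399  r=-7.3799  x^+=4.3703  v^+=3.5342  a^+=-5.4081
step 4: x_pred=5.5142  r=-8.1542  x^+=0.9071  v^+=-2.9597  a^+=-14.2626
step 5: x_pred=-3.3216  r=2.1816  x^+=-2.0890  v^+=-10.4909  a^+=-11.8937
step 6: x_pred=-10.3487  r=7.9487  x^+=-5.8577  v^+=-14.2883  a^+=-3.2622
step 7: x_pred=-14.8556  r=9.9756  x^+=-9.2194  v^+=-12.1720  a^+=7.5702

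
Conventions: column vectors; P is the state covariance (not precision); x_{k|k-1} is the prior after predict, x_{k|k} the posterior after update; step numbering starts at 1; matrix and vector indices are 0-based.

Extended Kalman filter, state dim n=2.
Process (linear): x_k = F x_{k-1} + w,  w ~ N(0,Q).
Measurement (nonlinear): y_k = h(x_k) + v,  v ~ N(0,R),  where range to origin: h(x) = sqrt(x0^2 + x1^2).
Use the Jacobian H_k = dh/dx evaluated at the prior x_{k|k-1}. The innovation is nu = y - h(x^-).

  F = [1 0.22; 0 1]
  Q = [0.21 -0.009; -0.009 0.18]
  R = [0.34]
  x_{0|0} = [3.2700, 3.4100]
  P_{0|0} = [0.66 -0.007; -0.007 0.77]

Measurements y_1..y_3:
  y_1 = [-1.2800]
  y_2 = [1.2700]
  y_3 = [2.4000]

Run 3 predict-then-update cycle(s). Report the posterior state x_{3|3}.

x_post = [1.7463, -0.0541]

step 1: x^-=[4.0202, 3.4100]  P^-=[0.9042 0.1534; 0.1534 0.9500]  H_jac=[0.7626 0.6469]  S=[1.4147]  K=[0.5576; 0.5171]  nu=[-6.5516]  x^+=[0.3673, 0.0223]  P^+=[0.4644 -0.2544; -0.2544 0.5718]
step 2: x^-=[0.3722, 0.0223]  P^-=[0.5901 -0.1377; -0.1377 0.7518]  H_jac=[0.9982 0.0599]  S=[0.9142]  K=[0.6353; -0.1010]  nu=[0.8971]  x^+=[0.9422, -0.0683]  P^+=[0.2211 -0.0790; -0.0790 0.7424]
step 3: x^-=[0.9271, -0.0683]  P^-=[0.4323 0.0754; 0.0754 0.9224]  H_jac=[0.9973 -0.0735]  S=[0.7639]  K=[0.5571; 0.0097]  nu=[1.4704]  x^+=[1.7463, -0.0541]  P^+=[0.1952 0.0712; 0.0712 0.9224]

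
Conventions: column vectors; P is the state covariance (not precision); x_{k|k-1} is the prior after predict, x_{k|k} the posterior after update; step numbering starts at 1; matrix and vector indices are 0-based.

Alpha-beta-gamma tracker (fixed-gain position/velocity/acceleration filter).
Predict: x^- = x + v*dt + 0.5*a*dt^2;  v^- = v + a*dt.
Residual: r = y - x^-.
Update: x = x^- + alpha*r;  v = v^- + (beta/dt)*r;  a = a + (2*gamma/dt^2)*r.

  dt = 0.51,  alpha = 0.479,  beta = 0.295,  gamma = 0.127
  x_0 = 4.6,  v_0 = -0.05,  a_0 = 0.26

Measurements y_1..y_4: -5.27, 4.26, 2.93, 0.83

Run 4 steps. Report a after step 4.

step 1: x_pred=4.6083  r=-9.8783  x^+=-0.1234  v^+=-5.6313  a^+=-9.3866
step 2: x_pred=-4.2161  r=8.4761  x^+=-0.1561  v^+=-5.5157  a^+=-1.1093
step 3: x_pred=-3.1133  r=6.0433  x^+=-0.2186  v^+=-2.5858  a^+=4.7923
step 4: x_pred=-0.9141  r=1.7441  x^+=-0.0787  v^+=0.8671  a^+=6.4954

a_post = 6.4954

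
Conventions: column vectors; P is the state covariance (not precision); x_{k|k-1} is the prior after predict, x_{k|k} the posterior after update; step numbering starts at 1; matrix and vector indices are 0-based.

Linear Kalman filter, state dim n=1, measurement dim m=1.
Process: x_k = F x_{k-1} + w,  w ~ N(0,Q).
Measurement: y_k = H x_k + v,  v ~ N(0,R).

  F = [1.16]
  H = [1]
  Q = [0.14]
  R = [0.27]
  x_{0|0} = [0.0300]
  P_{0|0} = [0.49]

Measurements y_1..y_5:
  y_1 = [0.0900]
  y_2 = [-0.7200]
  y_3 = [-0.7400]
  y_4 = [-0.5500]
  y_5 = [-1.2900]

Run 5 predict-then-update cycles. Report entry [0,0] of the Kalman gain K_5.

K[0,0] = 0.5606

step 1: x^-=[0.0348]  P^-=[0.7993]  S=[1.0693]  K=[0.7475]  nu=[0.0552]  x^+=[0.0761]  P^+=[0.2018]
step 2: x^-=[0.0882]  P^-=[0.4116]  S=[0.6816]  K=[0.6039]  nu=[-0.8082]  x^+=[-0.3998]  P^+=[0.1630]
step 3: x^-=[-0.4638]  P^-=[0.3594]  S=[0.6294]  K=[0.5710]  nu=[-0.2762]  x^+=[-0.6215]  P^+=[0.1542]
step 4: x^-=[-0.7210]  P^-=[0.3475]  S=[0.6175]  K=[0.5627]  nu=[0.1710]  x^+=[-0.6248]  P^+=[0.1519]
step 5: x^-=[-0.7247]  P^-=[0.3444]  S=[0.6144]  K=[0.5606]  nu=[-0.5653]  x^+=[-1.0416]  P^+=[0.1514]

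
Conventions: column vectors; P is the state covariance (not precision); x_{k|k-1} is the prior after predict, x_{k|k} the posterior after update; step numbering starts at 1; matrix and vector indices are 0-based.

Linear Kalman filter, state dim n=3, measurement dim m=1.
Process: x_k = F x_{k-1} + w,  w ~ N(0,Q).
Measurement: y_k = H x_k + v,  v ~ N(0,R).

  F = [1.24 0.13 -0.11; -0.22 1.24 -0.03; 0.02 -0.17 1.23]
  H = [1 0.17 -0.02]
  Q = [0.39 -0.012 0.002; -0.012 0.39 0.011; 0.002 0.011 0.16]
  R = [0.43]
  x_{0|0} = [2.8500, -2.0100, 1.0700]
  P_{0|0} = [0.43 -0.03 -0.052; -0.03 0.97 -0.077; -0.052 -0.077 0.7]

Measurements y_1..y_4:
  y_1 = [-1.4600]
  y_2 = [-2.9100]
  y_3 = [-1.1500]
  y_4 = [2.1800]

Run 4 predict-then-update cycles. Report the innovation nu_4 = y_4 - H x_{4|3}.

step 1: x^-=[3.1550, -3.1515, 1.7148]  P^-=[1.0827 -0.0044 -0.1902; -0.0044 1.9243 -0.3268; -0.1902 -0.3268 1.2771]  S=[1.5772]  K=[0.6884; 0.2088; -0.1720]  nu=[-4.0449]  x^+=[0.3703, -3.9959, 2.4105]  P^+=[0.3352 -0.2311 -0.0034; -0.2311 1.8556 -0.2702; -0.0034 -0.2702 1.2304]
step 2: x^-=[-0.3254, -5.1087, 3.6517]  P^-=[0.8859 -0.1110 -0.2025; -0.1110 3.4066 -0.8539; -0.2025 -0.8539 2.1896]  S=[1.3914]  K=[0.6260; 0.3487; -0.2814]  nu=[-1.6430]  x^+=[-1.3541, -5.6816, 4.1140]  P^+=[0.3406 -0.4148 0.0426; -0.4148 3.2374 -0.7174; 0.0426 -0.7174 2.0795]
step 3: x^-=[-2.8702, -6.8708, 5.9990]  P^-=[0.8687 -0.1020 -0.3194; -0.1020 5.6665 -1.8849; -0.3194 -1.8849 3.7047]  S=[1.4549]  K=[0.5896; 0.6179; -0.4907]  nu=[3.0082]  x^+=[-1.0966, -5.0119, 4.5228]  P^+=[0.3630 -0.6320 0.1015; -0.6320 5.1109 -1.4437; 0.1015 -1.4437 3.3544]
step 4: x^-=[-2.5089, -6.1091, 6.3932]  P^-=[0.8849 -0.0286 -0.5275; -0.0286 8.7227 -3.4679; -0.5275 -3.4679 5.9957]  S=[1.6044]  K=[0.5551; 0.9497; -0.7710]  nu=[5.8553]  x^+=[0.7415, -0.5484, 1.8790]  P^+=[0.3905 -0.8744 0.1592; -0.8744 7.2757 -2.2932; 0.1592 -2.2932 5.0421]

innov = [5.8553]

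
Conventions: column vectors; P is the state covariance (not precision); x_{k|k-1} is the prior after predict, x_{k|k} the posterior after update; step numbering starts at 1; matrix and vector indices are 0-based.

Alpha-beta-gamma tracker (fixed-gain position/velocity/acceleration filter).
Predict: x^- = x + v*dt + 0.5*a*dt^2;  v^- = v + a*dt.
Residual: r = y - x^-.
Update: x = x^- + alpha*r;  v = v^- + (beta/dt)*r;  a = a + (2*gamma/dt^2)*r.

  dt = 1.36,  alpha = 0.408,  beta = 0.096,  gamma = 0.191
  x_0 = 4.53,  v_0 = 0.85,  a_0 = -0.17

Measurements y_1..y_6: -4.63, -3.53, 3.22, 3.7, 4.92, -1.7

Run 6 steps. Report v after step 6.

v_post = 8.3870

step 1: x_pred=5.5288  r=-10.1588  x^+=1.3840  v^+=-0.0983  a^+=-2.2681
step 2: x_pred=-0.8472  r=-2.6828  x^+=-1.9418  v^+=-3.3723  a^+=-2.8222
step 3: x_pred=-9.1381  r=12.3581  x^+=-4.0960  v^+=-6.3381  a^+=-0.2699
step 4: x_pred=-12.9654  r=16.6654  x^+=-6.1659  v^+=-5.5288  a^+=3.1721
step 5: x_pred=-10.7515  r=15.6715  x^+=-4.3575  v^+=-0.1085  a^+=6.4087
step 6: x_pred=1.4217  r=-3.1217  x^+=0.1480  v^+=8.3870  a^+=5.7640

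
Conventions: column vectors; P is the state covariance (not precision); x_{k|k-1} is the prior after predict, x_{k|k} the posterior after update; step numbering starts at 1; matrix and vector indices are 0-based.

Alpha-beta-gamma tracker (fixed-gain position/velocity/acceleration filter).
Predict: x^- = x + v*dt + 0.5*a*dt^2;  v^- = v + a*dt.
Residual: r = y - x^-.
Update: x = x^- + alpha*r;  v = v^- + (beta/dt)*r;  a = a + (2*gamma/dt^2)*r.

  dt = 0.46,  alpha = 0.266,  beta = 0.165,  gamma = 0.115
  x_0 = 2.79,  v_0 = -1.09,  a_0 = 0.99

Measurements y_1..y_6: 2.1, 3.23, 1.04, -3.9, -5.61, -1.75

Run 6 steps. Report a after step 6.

a_post = -6.7705

step 1: x_pred=2.3933  r=-0.2933  x^+=2.3153  v^+=-0.7398  a^+=0.6712
step 2: x_pred=2.0460  r=1.1840  x^+=2.3609  v^+=-0.0064  a^+=1.9581
step 3: x_pred=2.5652  r=-1.5252  x^+=2.1595  v^+=0.3473  a^+=0.3003
step 4: x_pred=2.3510  r=-6.2510  x^+=0.6882  v^+=-1.7568  a^+=-6.4942
step 5: x_pred=-0.8070  r=-4.8030  x^+=-2.0846  v^+=-6.4670  a^+=-11.7149
step 6: x_pred=-6.2988  r=4.5488  x^+=-5.0888  v^+=-10.2242  a^+=-6.7705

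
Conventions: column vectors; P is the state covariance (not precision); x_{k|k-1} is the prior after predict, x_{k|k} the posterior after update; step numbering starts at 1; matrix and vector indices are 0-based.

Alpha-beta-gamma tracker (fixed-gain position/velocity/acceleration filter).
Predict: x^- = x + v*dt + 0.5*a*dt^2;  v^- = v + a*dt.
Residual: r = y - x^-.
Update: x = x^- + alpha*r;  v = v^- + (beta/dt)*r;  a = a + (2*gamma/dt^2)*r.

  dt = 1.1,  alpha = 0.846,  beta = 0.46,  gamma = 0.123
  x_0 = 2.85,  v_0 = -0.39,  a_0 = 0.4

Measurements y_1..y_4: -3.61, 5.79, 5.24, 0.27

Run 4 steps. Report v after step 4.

step 1: x_pred=2.6630  r=-6.2730  x^+=-2.6440  v^+=-2.5733  a^+=-0.8753
step 2: x_pred=-6.0041  r=11.7941  x^+=3.9737  v^+=1.3960  a^+=1.5225
step 3: x_pred=6.4304  r=-1.1904  x^+=5.4233  v^+=2.5729  a^+=1.2805
step 4: x_pred=9.0282  r=-8.7582  x^+=1.6188  v^+=0.3189  a^+=-0.5001

v_post = 0.3189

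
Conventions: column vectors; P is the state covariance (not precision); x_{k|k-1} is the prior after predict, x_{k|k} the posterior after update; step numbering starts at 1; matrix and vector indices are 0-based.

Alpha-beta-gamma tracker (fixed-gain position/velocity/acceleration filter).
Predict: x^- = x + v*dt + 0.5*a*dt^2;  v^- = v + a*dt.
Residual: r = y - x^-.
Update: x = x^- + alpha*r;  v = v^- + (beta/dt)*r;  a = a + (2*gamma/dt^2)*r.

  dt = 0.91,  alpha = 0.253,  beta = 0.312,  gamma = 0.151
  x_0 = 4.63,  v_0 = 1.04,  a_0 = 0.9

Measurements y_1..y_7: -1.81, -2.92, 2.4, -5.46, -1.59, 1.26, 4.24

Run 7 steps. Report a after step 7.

step 1: x_pred=5.9490  r=-7.7590  x^+=3.9860  v^+=-0.8012  a^+=-1.9296
step 2: x_pred=2.4579  r=-5.3779  x^+=1.0973  v^+=-4.4011  a^+=-3.8909
step 3: x_pred=-4.5187  r=6.9187  x^+=-2.7683  v^+=-5.5697  a^+=-1.3677
step 4: x_pred=-8.4030  r=2.9430  x^+=-7.6584  v^+=-5.8053  a^+=-0.2944
step 5: x_pred=-13.0631  r=11.4731  x^+=-10.1604  v^+=-2.1396  a^+=3.8897
step 6: x_pred=-10.4969  r=11.7569  x^+=-7.5224  v^+=5.4310  a^+=8.1773
step 7: x_pred=0.8056  r=3.4344  x^+=1.6745  v^+=14.0499  a^+=9.4298

a_post = 9.4298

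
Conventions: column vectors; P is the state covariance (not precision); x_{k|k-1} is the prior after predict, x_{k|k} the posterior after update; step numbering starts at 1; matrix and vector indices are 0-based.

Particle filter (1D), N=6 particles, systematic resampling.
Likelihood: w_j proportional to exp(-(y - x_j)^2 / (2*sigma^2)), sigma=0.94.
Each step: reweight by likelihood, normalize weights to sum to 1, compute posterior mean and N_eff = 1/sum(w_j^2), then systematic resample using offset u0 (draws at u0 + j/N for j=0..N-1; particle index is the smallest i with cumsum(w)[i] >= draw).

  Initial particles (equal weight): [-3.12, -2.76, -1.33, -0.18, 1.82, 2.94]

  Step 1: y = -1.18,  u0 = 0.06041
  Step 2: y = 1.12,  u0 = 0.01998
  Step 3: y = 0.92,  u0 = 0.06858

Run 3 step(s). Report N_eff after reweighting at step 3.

step 1: w=[0.0618, 0.1266, 0.5132, 0.2952, 0.0032, 0.0000]  mean=-1.2719  Neff=2.6999  idx=[0, 2, 2, 2, 3, 3]
step 2: w=[0.0000, 0.0385, 0.0385, 0.0385, 0.4422, 0.4422]  mean=-0.3131  Neff=2.5284  idx=[1, 4, 4, 4, 5, 5]
step 3: w=[0.0221, 0.1956, 0.1956, 0.1956, 0.1956, 0.1956]  mean=-0.2054  Neff=5.2153  idx=[1, 2, 2, 3, 4, 5]

N_eff = 5.2153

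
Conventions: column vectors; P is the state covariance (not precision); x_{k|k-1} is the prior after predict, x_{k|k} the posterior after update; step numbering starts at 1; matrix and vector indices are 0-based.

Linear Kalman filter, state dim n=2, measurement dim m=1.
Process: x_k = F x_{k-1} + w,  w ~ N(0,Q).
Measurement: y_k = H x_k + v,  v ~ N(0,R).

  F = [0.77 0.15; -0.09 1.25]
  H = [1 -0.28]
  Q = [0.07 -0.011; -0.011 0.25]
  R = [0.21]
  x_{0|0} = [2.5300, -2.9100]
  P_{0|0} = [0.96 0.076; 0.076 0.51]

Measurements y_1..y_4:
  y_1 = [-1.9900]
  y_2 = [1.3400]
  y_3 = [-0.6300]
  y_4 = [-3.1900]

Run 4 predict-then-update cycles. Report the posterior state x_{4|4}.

x_post = [-2.9788, -5.2676]

step 1: x^-=[1.5116, -3.8652]  P^-=[0.6682 0.0902; 0.0902 1.0376]  S=[0.9090]  K=[0.7073; -0.2203]  nu=[-4.5839]  x^+=[-1.7305, -2.8552]  P^+=[0.2135 0.2319; 0.2319 0.9934]
step 2: x^-=[-1.7608, -3.4133]  P^-=[0.2725 0.3805; 0.3805 1.7518]  S=[0.4067]  K=[0.4080; -0.2704]  nu=[2.1451]  x^+=[-0.8857, -3.9932]  P^+=[0.2048 0.4254; 0.4254 1.7220]
step 3: x^-=[-1.2809, -4.9118]  P^-=[0.3284 0.7014; 0.7014 2.8466]  S=[0.3688]  K=[0.3580; -0.2594]  nu=[-0.7244]  x^+=[-1.5403, -4.7239]  P^+=[0.2812 0.7356; 0.7356 2.8218]
step 4: x^-=[-1.8946, -5.7663]  P^-=[0.4701 1.1967; 1.1967 4.4959]  S=[0.3624]  K=[0.3726; -0.1714]  nu=[-2.9100]  x^+=[-2.9788, -5.2676]  P^+=[0.4198 1.2199; 1.2199 4.4852]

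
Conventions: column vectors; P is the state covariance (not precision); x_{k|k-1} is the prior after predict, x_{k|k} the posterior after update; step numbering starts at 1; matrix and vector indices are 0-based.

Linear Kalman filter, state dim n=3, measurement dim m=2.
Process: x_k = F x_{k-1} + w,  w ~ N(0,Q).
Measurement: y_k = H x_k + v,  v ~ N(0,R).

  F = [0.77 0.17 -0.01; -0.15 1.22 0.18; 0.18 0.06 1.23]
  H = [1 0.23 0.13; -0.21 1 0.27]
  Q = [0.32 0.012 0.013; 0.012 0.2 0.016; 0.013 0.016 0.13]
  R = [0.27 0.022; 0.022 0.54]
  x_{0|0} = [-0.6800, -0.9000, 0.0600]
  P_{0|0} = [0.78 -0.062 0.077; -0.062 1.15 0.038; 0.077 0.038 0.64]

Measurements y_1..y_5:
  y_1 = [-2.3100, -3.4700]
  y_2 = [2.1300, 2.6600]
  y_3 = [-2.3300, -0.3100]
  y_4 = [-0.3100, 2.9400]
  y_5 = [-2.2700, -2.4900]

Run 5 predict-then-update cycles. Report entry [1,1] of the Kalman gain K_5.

K[1,1] = 0.3988

step 1: x^-=[-0.6772, -0.9852, -0.1026]  P^-=[0.7982 0.1141 0.2009; 0.1141 1.9852 0.2535; 0.2009 0.2535 1.1660]  S=[1.3128 0.5579; 0.5579 2.7116]  K=[0.7099 -0.1458; 0.1553 0.7166; 0.2525 0.1421]  nu=[-1.3929, -2.5993]  x^+=[-1.2870, -3.0641, -0.8236]  P^+=[0.1945 -0.0185 -0.0140; -0.0185 0.4371 -0.1873; -0.0140 -0.1873 0.9875]
step 2: x^-=[-1.5036, -3.6934, -1.4286]  P^-=[0.4441 0.0561 -0.0214; 0.0561 0.8121 -0.0235; -0.0214 -0.0235 1.5977]  S=[0.8029 0.2153; 0.2153 1.4544]  K=[0.5973 -0.1180; 0.1586 0.5225; 0.1554 0.2606]  nu=[4.6688, 6.4233]  x^+=[0.5276, 0.4032, 0.9707]  P^+=[0.1677 0.0065 -0.0808; 0.0065 0.3592 -0.2676; -0.0808 -0.2676 1.4621]
step 3: x^-=[0.4651, 0.5875, 1.3131]  P^-=[0.4338 0.0542 -0.1098; 0.0542 0.6703 -0.0294; -0.1098 -0.0294 2.2736]  S=[0.7723 0.1842; 0.1842 1.3690]  K=[0.5899 -0.1280; 0.1565 0.4545; 0.1302 0.4263]  nu=[-3.1009, -1.1543]  x^+=[-1.2163, -0.4223, 0.4173]  P^+=[0.1705 0.0168 -0.1376; 0.0168 0.3424 -0.3335; -0.1376 -0.3335 1.9913]
step 4: x^-=[-1.0125, -0.2577, 0.2691]  P^-=[0.4388 0.0497 -0.1827; 0.0497 0.6328 -0.0022; -0.1827 -0.0022 3.0396]  S=[0.7689 0.1846; 0.1846 1.4124]  K=[0.5888 -0.1419; 0.1527 0.4203; 0.1341 0.5891]  nu=[0.7268, 2.9124]  x^+=[-0.9980, 1.0773, 2.0823]  P^+=[0.1747 0.0232 -0.1859; 0.0232 0.3417 -0.3947; -0.1859 -0.3947 2.5064]
step 5: x^-=[-0.6061, 1.8388, 2.4462]  P^-=[0.4440 0.0461 -0.2464; 0.0461 0.6220 0.0278; -0.2464 0.0278 3.7888]  S=[0.7697 0.1942; 0.1942 1.4814]  K=[0.5878 -0.1538; 0.1498 0.3988; 0.1452 0.7252]  nu=[-2.4048, -5.1166]  x^+=[-1.2327, -0.5618, -1.6136]  P^+=[0.1781 0.0281 -0.2253; 0.0281 0.3459 -0.4497; -0.2253 -0.4497 2.9525]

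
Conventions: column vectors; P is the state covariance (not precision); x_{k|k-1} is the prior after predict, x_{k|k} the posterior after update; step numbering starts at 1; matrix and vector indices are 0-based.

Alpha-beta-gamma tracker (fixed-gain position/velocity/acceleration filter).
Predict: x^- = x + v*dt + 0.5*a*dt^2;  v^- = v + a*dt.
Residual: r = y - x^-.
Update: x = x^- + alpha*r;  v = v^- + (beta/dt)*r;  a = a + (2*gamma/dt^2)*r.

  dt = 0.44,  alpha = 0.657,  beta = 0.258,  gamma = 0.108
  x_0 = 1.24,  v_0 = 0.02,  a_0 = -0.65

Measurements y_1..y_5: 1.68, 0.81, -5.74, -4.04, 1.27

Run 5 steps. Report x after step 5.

step 1: x_pred=1.1859  r=0.4941  x^+=1.5105  v^+=0.0237  a^+=-0.0987
step 2: x_pred=1.5114  r=-0.7014  x^+=1.0506  v^+=-0.4310  a^+=-0.8813
step 3: x_pred=0.7756  r=-6.5156  x^+=-3.5051  v^+=-4.6393  a^+=-8.1508
step 4: x_pred=-6.3354  r=2.2954  x^+=-4.8273  v^+=-6.8797  a^+=-5.5898
step 5: x_pred=-8.3955  r=9.6655  x^+=-2.0453  v^+=-3.6717  a^+=5.1940

x_post = -2.0453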